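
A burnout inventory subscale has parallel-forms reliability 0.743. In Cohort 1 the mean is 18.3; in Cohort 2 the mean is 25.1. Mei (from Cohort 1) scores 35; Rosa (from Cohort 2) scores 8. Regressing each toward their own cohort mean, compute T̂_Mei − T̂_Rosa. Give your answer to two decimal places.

T̂_Mei = 0.743(35) + 0.257(18.3) = 30.7081
T̂_Rosa = 0.743(8) + 0.257(25.1) = 12.3947
Difference = 30.7081 − 12.3947 = 18.3134

18.31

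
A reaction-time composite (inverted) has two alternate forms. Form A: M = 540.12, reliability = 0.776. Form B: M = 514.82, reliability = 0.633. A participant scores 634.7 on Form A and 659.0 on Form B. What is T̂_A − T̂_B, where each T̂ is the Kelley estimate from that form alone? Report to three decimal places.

7.428

T̂_A = 0.776(634.7) + 0.224(540.12) = 613.51408
T̂_B = 0.633(659.0) + 0.367(514.82) = 606.08594
T̂_A − T̂_B = 7.42814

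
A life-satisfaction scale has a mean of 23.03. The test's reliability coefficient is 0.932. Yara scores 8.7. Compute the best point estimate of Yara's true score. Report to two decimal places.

T̂ = 0.932(8.7) + 0.068(23.03) = 8.1084 + 1.56604 = 9.674 → 9.67

9.67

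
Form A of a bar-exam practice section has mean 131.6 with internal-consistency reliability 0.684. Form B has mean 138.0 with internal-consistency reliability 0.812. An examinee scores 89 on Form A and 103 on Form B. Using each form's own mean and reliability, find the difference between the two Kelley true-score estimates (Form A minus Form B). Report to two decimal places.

T̂_A = 0.684(89) + 0.316(131.6) = 102.4616
T̂_B = 0.812(103) + 0.188(138.0) = 109.5800
T̂_A − T̂_B = -7.1184

-7.12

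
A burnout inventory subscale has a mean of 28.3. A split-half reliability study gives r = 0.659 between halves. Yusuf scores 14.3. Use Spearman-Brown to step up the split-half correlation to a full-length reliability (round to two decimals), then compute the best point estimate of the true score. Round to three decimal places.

17.240

Spearman-Brown: ρ = 2r/(1 + r) = 2(0.659)/(1 + 0.659) = 1.3180/1.659 = 0.7945 → 0.79
T̂ = 0.79(14.3) + 0.21(28.3) = 11.297 + 5.943 = 17.2400 → 17.240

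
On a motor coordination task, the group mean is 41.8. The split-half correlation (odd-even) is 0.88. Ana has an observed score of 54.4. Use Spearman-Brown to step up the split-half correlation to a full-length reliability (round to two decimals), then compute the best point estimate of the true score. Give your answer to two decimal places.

Spearman-Brown: ρ = 2r/(1 + r) = 2(0.88)/(1 + 0.88) = 1.760/1.88 = 0.9362 → 0.94
Kelley's formula gives T̂ = 0.94·54.4 + 0.06·41.8 = 51.136 + 2.508 = 53.644.

53.64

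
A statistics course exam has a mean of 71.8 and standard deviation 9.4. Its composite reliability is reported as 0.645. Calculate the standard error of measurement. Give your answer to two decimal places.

5.60

SEM = SD · √(1 − ρ) = 9.4 × √0.355 = 9.4 × 0.5958 = 5.601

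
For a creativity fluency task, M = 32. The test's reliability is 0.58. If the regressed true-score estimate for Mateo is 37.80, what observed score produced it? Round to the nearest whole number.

T̂ = ρX + (1 − ρ)μ  ⇒  X = (T̂ − (1 − ρ)μ) / ρ
X = (37.80 − 0.42 × 32) / 0.58 = (37.80 − 13.44) / 0.58 = 24.36 / 0.58 = 42.00

42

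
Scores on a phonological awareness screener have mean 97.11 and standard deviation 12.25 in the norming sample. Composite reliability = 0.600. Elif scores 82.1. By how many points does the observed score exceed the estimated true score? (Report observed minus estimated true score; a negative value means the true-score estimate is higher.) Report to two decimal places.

-6.00

Regress the observed score toward the mean by the unreliability: T̂ = 0.600·82.1 + 0.400·97.11 = 49.2600 + 38.84400 = 88.1040.
X − T̂ = 82.1 − 88.104 = -6.004 → -6.00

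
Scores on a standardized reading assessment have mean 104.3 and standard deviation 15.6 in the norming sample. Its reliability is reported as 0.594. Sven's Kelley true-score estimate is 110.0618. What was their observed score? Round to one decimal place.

T̂ = ρX + (1 − ρ)μ  ⇒  X = (T̂ − (1 − ρ)μ) / ρ
X = (110.0618 − 0.406 × 104.3) / 0.594 = (110.0618 − 42.3458) / 0.594 = 67.7160 / 0.594 = 114.000

114.0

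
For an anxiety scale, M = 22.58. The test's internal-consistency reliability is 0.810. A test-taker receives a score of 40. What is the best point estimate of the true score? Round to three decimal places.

T̂ = ρX + (1 − ρ)μ
  = 0.810 × 40 + 0.190 × 22.58
  = 32.400 + 4.29020
  = 36.6902
  ≈ 36.690

36.690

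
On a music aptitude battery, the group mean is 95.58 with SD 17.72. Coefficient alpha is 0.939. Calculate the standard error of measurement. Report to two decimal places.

4.38

SEM = SD · √(1 − ρ) = 17.72 × √0.061 = 17.72 × 0.2470 = 4.377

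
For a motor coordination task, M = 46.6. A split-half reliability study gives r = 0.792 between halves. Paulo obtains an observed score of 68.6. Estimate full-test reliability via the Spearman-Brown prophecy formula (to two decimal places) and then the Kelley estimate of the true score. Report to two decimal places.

65.96

Spearman-Brown: ρ = 2r/(1 + r) = 2(0.792)/(1 + 0.792) = 1.5840/1.792 = 0.8839 → 0.88
Kelley's formula gives T̂ = 0.88·68.6 + 0.12·46.6 = 60.368 + 5.592 = 65.960.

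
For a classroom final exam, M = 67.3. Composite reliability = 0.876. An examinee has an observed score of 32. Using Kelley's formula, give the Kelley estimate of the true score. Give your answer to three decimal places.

36.377

T̂ = 0.876(32) + 0.124(67.3) = 28.032 + 8.3452 = 36.3772 → 36.377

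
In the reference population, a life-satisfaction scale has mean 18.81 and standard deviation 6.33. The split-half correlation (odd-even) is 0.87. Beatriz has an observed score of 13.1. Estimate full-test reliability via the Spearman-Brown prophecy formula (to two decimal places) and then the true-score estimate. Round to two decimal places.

13.50

Spearman-Brown: ρ = 2r/(1 + r) = 2(0.87)/(1 + 0.87) = 1.740/1.87 = 0.9305 → 0.93
Weight the observed score by reliability and the mean by (1 − reliability): T̂ = 0.93·13.1 + 0.07·18.81 = 12.183 + 1.3167 = 13.500.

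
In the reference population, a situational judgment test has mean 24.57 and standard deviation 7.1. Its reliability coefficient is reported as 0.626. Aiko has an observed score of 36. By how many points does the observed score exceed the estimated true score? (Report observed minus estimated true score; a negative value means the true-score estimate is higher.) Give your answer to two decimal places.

4.27

Regress the observed score toward the mean by the unreliability: T̂ = 0.626·36 + 0.374·24.57 = 22.536 + 9.18918 = 31.7252.
X − T̂ = 36 − 31.725 = 4.275 → 4.27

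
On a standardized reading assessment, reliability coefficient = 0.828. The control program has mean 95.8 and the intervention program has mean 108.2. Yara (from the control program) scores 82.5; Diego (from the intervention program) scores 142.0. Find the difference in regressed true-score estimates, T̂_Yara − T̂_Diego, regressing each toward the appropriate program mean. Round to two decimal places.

-51.40

T̂_Yara = 0.828(82.5) + 0.172(95.8) = 84.7876
T̂_Diego = 0.828(142.0) + 0.172(108.2) = 136.1864
Difference = 84.7876 − 136.1864 = -51.3988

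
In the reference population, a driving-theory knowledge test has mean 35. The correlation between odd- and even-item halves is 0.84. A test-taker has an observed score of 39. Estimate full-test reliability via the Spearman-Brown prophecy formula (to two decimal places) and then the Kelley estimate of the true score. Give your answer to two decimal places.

38.64

Spearman-Brown: ρ = 2r/(1 + r) = 2(0.84)/(1 + 0.84) = 1.680/1.84 = 0.9130 → 0.91
T̂ = ρX + (1 − ρ)μ
  = 0.91 × 39 + 0.09 × 35
  = 35.49 + 3.15
  = 38.640
  ≈ 38.64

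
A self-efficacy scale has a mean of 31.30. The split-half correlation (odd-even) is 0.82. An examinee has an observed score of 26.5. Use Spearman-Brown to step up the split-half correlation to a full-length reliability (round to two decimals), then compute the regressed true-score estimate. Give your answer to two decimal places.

Spearman-Brown: ρ = 2r/(1 + r) = 2(0.82)/(1 + 0.82) = 1.640/1.82 = 0.9011 → 0.90
Regress the observed score toward the mean by the unreliability: T̂ = 0.90·26.5 + 0.10·31.30 = 23.850 + 3.1300 = 26.980.

26.98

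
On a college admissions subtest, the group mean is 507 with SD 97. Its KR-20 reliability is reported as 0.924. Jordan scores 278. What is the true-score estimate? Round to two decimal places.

295.40

T̂ = ρX + (1 − ρ)μ
  = 0.924 × 278 + 0.076 × 507
  = 256.872 + 38.532
  = 295.404
  ≈ 295.40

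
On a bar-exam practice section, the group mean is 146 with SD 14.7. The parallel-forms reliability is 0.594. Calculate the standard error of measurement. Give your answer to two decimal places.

9.37

SEM = SD · √(1 − ρ) = 14.7 × √0.406 = 14.7 × 0.6372 = 9.367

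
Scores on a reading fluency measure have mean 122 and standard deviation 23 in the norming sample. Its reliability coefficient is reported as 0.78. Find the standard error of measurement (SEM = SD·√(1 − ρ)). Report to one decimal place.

10.8

SEM = SD · √(1 − ρ) = 23 × √0.22 = 23 × 0.4690 = 10.788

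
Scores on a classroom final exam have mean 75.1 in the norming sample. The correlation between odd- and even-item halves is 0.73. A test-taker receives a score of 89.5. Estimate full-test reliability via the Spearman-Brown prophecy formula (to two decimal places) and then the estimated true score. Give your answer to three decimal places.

87.196

Spearman-Brown: ρ = 2r/(1 + r) = 2(0.73)/(1 + 0.73) = 1.460/1.73 = 0.8439 → 0.84
T̂ = 0.84(89.5) + 0.16(75.1) = 75.180 + 12.016 = 87.1960 → 87.196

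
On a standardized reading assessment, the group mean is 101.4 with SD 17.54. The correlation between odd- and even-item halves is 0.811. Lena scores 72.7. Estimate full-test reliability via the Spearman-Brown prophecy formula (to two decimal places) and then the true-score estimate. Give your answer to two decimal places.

Spearman-Brown: ρ = 2r/(1 + r) = 2(0.811)/(1 + 0.811) = 1.6220/1.811 = 0.8956 → 0.90
T̂ = 0.90(72.7) + 0.10(101.4) = 65.430 + 10.140 = 75.570 → 75.57

75.57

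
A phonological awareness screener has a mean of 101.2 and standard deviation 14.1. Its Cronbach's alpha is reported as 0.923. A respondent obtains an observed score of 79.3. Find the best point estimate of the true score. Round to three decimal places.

80.986

Regress the observed score toward the mean by the unreliability: T̂ = 0.923·79.3 + 0.077·101.2 = 73.1939 + 7.7924 = 80.9863.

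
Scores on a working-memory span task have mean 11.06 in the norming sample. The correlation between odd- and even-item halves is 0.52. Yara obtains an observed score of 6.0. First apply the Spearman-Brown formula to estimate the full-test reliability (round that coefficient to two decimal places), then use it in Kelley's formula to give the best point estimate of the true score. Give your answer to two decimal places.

7.62

Spearman-Brown: ρ = 2r/(1 + r) = 2(0.52)/(1 + 0.52) = 1.040/1.52 = 0.6842 → 0.68
Kelley's formula gives T̂ = 0.68·6.0 + 0.32·11.06 = 4.080 + 3.5392 = 7.619.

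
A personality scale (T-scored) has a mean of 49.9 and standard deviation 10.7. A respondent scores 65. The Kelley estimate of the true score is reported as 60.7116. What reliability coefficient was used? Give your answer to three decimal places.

T̂ = ρX + (1 − ρ)μ  ⇒  T̂ − μ = ρ(X − μ)
ρ = (T̂ − μ)/(X − μ) = (60.7116 − 49.9) / (65 − 49.9) = 10.8116 / 15.1 = 0.71600

0.716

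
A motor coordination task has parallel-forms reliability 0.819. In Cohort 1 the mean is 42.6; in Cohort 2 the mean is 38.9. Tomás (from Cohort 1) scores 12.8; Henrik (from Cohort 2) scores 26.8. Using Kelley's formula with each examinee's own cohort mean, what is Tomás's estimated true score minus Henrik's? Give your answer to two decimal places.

T̂_Tomás = 0.819(12.8) + 0.181(42.6) = 18.1938
T̂_Henrik = 0.819(26.8) + 0.181(38.9) = 28.9901
Difference = 18.1938 − 28.9901 = -10.7963

-10.80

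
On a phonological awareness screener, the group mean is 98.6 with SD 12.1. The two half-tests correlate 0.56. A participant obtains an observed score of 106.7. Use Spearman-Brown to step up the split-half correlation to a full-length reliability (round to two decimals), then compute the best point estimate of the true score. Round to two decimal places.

104.43

Spearman-Brown: ρ = 2r/(1 + r) = 2(0.56)/(1 + 0.56) = 1.120/1.56 = 0.7179 → 0.72
Kelley's formula gives T̂ = 0.72·106.7 + 0.28·98.6 = 76.824 + 27.608 = 104.432.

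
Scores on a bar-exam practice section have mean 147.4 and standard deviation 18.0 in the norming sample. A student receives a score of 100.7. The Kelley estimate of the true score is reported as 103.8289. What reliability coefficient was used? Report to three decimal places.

0.933

T̂ = ρX + (1 − ρ)μ  ⇒  T̂ − μ = ρ(X − μ)
ρ = (T̂ − μ)/(X − μ) = (103.8289 − 147.4) / (100.7 − 147.4) = -43.5711 / -46.7 = 0.93300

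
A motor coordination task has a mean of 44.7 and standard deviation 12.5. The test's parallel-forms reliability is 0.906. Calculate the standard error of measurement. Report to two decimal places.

SEM = SD · √(1 − ρ) = 12.5 × √0.094 = 12.5 × 0.3066 = 3.832

3.83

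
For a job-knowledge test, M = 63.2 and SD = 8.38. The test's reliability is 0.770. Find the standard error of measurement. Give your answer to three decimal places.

SEM = SD · √(1 − ρ) = 8.38 × √0.230 = 8.38 × 0.4796 = 4.0189

4.019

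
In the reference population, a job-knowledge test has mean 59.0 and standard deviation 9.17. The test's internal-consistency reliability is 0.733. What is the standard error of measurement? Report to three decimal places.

4.738

SEM = SD · √(1 − ρ) = 9.17 × √0.267 = 9.17 × 0.5167 = 4.7383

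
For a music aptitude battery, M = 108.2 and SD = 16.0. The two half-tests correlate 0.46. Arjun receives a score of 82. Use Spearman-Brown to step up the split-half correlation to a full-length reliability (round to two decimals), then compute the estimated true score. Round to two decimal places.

Spearman-Brown: ρ = 2r/(1 + r) = 2(0.46)/(1 + 0.46) = 0.920/1.46 = 0.6301 → 0.63
T̂ = 0.63(82) + 0.37(108.2) = 51.66 + 40.034 = 91.694 → 91.69

91.69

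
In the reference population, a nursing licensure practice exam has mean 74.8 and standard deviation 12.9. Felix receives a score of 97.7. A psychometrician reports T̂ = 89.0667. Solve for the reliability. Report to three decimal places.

T̂ = ρX + (1 − ρ)μ  ⇒  T̂ − μ = ρ(X − μ)
ρ = (T̂ − μ)/(X − μ) = (89.0667 − 74.8) / (97.7 − 74.8) = 14.2667 / 22.9 = 0.62300

0.623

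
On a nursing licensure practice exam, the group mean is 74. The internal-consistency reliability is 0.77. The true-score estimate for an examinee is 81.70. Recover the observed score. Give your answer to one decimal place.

84.0

T̂ = ρX + (1 − ρ)μ  ⇒  X = (T̂ − (1 − ρ)μ) / ρ
X = (81.70 − 0.23 × 74) / 0.77 = (81.70 − 17.02) / 0.77 = 64.68 / 0.77 = 84.000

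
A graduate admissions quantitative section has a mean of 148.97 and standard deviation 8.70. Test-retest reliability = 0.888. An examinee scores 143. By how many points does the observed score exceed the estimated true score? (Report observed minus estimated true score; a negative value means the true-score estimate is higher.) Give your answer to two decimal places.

-0.67

T̂ = 0.888(143) + 0.112(148.97) = 126.984 + 16.68464 = 143.6686 → 143.669
X − T̂ = 143 − 143.669 = -0.669 → -0.67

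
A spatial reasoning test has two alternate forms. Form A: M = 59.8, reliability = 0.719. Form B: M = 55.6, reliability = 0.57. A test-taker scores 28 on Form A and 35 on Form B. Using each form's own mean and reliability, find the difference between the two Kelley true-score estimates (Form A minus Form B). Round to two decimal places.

-6.92

T̂_A = 0.719(28) + 0.281(59.8) = 36.9358
T̂_B = 0.57(35) + 0.43(55.6) = 43.8580
T̂_A − T̂_B = -6.9222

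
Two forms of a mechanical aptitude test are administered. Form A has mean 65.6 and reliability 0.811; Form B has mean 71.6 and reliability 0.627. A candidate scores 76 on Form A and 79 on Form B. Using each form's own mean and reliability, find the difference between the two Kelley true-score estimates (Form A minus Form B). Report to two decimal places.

-2.21

T̂_A = 0.811(76) + 0.189(65.6) = 74.0344
T̂_B = 0.627(79) + 0.373(71.6) = 76.2398
T̂_A − T̂_B = -2.2054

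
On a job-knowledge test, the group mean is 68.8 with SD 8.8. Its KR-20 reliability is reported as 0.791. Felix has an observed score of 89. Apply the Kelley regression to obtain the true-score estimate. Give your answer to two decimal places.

84.78

T̂ = ρX + (1 − ρ)μ
  = 0.791 × 89 + 0.209 × 68.8
  = 70.399 + 14.3792
  = 84.778
  ≈ 84.78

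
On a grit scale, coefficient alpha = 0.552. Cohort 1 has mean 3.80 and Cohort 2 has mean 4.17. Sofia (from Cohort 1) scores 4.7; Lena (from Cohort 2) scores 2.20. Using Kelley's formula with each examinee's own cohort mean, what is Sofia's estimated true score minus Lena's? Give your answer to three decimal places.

1.214

T̂_Sofia = 0.552(4.7) + 0.448(3.80) = 4.29680
T̂_Lena = 0.552(2.20) + 0.448(4.17) = 3.08256
Difference = 4.29680 − 3.08256 = 1.21424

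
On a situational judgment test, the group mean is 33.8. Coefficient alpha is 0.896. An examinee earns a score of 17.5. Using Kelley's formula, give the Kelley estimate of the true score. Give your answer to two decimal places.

Weight the observed score by reliability and the mean by (1 − reliability): T̂ = 0.896·17.5 + 0.104·33.8 = 15.6800 + 3.5152 = 19.195.

19.20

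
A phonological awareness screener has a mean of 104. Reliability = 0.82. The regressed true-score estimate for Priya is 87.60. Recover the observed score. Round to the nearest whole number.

T̂ = ρX + (1 − ρ)μ  ⇒  X = (T̂ − (1 − ρ)μ) / ρ
X = (87.60 − 0.18 × 104) / 0.82 = (87.60 − 18.72) / 0.82 = 68.88 / 0.82 = 84.00

84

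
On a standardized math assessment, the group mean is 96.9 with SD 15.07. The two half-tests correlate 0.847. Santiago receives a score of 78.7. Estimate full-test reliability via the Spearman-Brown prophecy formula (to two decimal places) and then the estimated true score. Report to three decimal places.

80.156

Spearman-Brown: ρ = 2r/(1 + r) = 2(0.847)/(1 + 0.847) = 1.6940/1.847 = 0.9172 → 0.92
T̂ = 0.92(78.7) + 0.08(96.9) = 72.404 + 7.752 = 80.1560 → 80.156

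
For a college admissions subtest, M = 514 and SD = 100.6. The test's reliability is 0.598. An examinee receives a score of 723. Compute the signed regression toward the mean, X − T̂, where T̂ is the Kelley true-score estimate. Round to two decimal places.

T̂ = ρX + (1 − ρ)μ
  = 0.598 × 723 + 0.402 × 514
  = 432.354 + 206.628
  = 638.9820
  ≈ 638.982
X − T̂ = 723 − 638.982 = 84.018 → 84.02

84.02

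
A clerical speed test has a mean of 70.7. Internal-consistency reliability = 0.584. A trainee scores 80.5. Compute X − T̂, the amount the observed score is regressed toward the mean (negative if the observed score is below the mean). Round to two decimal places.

T̂ = 0.584(80.5) + 0.416(70.7) = 47.0120 + 29.4112 = 76.4232 → 76.423
X − T̂ = 80.5 − 76.423 = 4.077 → 4.08

4.08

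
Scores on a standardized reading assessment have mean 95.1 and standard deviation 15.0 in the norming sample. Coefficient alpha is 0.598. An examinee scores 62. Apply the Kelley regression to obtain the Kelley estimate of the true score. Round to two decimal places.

Weight the observed score by reliability and the mean by (1 − reliability): T̂ = 0.598·62 + 0.402·95.1 = 37.076 + 38.2302 = 75.306.

75.31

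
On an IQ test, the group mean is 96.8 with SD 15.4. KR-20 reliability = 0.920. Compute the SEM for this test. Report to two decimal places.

4.36

SEM = SD · √(1 − ρ) = 15.4 × √0.080 = 15.4 × 0.2828 = 4.356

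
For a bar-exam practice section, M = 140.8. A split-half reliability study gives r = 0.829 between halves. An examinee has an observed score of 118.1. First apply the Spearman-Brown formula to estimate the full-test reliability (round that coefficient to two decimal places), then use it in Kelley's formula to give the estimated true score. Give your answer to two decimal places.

Spearman-Brown: ρ = 2r/(1 + r) = 2(0.829)/(1 + 0.829) = 1.6580/1.829 = 0.9065 → 0.91
Regress the observed score toward the mean by the unreliability: T̂ = 0.91·118.1 + 0.09·140.8 = 107.471 + 12.672 = 120.143.

120.14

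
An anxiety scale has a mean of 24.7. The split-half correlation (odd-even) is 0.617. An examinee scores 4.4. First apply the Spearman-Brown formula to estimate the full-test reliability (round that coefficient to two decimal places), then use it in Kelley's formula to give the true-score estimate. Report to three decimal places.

9.272

Spearman-Brown: ρ = 2r/(1 + r) = 2(0.617)/(1 + 0.617) = 1.2340/1.617 = 0.7631 → 0.76
T̂ = ρX + (1 − ρ)μ
  = 0.76 × 4.4 + 0.24 × 24.7
  = 3.344 + 5.928
  = 9.2720
  ≈ 9.272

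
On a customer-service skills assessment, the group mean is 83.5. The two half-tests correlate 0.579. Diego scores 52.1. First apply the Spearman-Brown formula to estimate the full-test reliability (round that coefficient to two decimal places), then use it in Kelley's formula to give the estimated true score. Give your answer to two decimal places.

Spearman-Brown: ρ = 2r/(1 + r) = 2(0.579)/(1 + 0.579) = 1.1580/1.579 = 0.7334 → 0.73
Kelley's formula gives T̂ = 0.73·52.1 + 0.27·83.5 = 38.033 + 22.545 = 60.578.

60.58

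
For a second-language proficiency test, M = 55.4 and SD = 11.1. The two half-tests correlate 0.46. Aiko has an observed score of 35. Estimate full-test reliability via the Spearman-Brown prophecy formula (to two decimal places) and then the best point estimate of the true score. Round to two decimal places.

42.55

Spearman-Brown: ρ = 2r/(1 + r) = 2(0.46)/(1 + 0.46) = 0.920/1.46 = 0.6301 → 0.63
Kelley's formula gives T̂ = 0.63·35 + 0.37·55.4 = 22.05 + 20.498 = 42.548.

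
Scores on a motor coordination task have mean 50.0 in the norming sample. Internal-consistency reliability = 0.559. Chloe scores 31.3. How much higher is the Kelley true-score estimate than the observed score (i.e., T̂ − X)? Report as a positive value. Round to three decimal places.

T̂ = 0.559(31.3) + 0.441(50.0) = 17.4967 + 22.0500 = 39.54670 → 39.5467
T̂ − X = 39.5467 − 31.3 = 8.2467 → 8.247

8.247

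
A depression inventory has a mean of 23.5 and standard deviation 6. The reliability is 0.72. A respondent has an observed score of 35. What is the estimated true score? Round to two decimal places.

Kelley's formula gives T̂ = 0.72·35 + 0.28·23.5 = 25.20 + 6.580 = 31.780.

31.78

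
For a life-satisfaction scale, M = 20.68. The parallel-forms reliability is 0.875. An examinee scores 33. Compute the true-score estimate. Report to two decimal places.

31.46

T̂ = ρX + (1 − ρ)μ
  = 0.875 × 33 + 0.125 × 20.68
  = 28.875 + 2.58500
  = 31.460
  ≈ 31.46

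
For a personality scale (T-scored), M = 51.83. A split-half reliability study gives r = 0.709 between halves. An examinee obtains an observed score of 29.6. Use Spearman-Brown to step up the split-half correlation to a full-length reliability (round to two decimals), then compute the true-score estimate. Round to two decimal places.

33.38

Spearman-Brown: ρ = 2r/(1 + r) = 2(0.709)/(1 + 0.709) = 1.4180/1.709 = 0.8297 → 0.83
T̂ = 0.83(29.6) + 0.17(51.83) = 24.568 + 8.8111 = 33.379 → 33.38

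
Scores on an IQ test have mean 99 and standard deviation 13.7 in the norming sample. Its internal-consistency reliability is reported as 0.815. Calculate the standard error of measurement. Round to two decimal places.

5.89

SEM = SD · √(1 − ρ) = 13.7 × √0.185 = 13.7 × 0.4301 = 5.893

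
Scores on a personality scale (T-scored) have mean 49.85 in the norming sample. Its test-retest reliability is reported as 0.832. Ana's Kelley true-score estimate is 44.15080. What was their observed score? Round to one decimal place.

T̂ = ρX + (1 − ρ)μ  ⇒  X = (T̂ − (1 − ρ)μ) / ρ
X = (44.15080 − 0.168 × 49.85) / 0.832 = (44.15080 − 8.37480) / 0.832 = 35.77600 / 0.832 = 43.000

43.0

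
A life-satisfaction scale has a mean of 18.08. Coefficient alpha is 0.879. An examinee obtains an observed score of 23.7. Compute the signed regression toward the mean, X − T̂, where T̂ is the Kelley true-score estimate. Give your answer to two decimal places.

T̂ = ρX + (1 − ρ)μ
  = 0.879 × 23.7 + 0.121 × 18.08
  = 20.8323 + 2.18768
  = 23.0200
  ≈ 23.020
X − T̂ = 23.7 − 23.020 = 0.680 → 0.68

0.68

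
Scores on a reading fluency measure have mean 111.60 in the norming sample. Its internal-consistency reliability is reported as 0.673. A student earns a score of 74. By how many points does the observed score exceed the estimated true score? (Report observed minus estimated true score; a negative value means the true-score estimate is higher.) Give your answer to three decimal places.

T̂ = ρX + (1 − ρ)μ
  = 0.673 × 74 + 0.327 × 111.60
  = 49.802 + 36.49320
  = 86.29520
  ≈ 86.2952
X − T̂ = 74 − 86.2952 = -12.2952 → -12.295

-12.295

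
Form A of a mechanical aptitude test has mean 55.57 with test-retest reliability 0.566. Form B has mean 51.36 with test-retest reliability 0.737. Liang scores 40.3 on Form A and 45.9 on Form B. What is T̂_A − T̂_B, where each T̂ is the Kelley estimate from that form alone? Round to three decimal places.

-0.409

T̂_A = 0.566(40.3) + 0.434(55.57) = 46.92718
T̂_B = 0.737(45.9) + 0.263(51.36) = 47.33598
T̂_A − T̂_B = -0.40880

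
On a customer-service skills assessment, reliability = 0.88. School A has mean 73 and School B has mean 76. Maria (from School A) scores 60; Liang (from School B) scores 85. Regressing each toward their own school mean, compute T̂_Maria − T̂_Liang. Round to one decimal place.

T̂_Maria = 0.88(60) + 0.12(73) = 61.560
T̂_Liang = 0.88(85) + 0.12(76) = 83.920
Difference = 61.560 − 83.920 = -22.360

-22.4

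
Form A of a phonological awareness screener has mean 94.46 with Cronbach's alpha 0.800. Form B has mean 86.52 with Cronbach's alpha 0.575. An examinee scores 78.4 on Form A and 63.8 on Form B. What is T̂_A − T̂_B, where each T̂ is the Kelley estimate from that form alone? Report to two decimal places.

8.16

T̂_A = 0.800(78.4) + 0.200(94.46) = 81.6120
T̂_B = 0.575(63.8) + 0.425(86.52) = 73.4560
T̂_A − T̂_B = 8.1560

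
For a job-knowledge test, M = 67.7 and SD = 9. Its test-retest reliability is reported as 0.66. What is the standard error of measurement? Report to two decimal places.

5.25

SEM = SD · √(1 − ρ) = 9 × √0.34 = 9 × 0.5831 = 5.248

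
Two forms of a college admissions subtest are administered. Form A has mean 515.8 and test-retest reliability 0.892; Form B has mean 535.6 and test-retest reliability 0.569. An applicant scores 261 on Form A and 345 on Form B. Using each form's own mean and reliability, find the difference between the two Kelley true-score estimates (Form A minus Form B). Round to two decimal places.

T̂_A = 0.892(261) + 0.108(515.8) = 288.5184
T̂_B = 0.569(345) + 0.431(535.6) = 427.1486
T̂_A − T̂_B = -138.6302

-138.63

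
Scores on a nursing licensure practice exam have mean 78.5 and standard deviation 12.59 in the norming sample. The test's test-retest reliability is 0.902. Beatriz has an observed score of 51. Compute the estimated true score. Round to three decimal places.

T̂ = 0.902(51) + 0.098(78.5) = 46.002 + 7.6930 = 53.6950 → 53.695

53.695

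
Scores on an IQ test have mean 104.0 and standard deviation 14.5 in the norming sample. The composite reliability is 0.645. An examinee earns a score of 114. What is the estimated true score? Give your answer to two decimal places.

T̂ = 0.645(114) + 0.355(104.0) = 73.530 + 36.9200 = 110.450 → 110.45

110.45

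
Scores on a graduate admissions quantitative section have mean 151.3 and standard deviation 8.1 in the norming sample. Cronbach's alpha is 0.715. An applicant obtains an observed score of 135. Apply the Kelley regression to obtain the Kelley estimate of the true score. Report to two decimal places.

T̂ = ρX + (1 − ρ)μ
  = 0.715 × 135 + 0.285 × 151.3
  = 96.525 + 43.1205
  = 139.645
  ≈ 139.65

139.65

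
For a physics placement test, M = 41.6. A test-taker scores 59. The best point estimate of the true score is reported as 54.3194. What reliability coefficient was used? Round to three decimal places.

T̂ = ρX + (1 − ρ)μ  ⇒  T̂ − μ = ρ(X − μ)
ρ = (T̂ − μ)/(X − μ) = (54.3194 − 41.6) / (59 − 41.6) = 12.7194 / 17.4 = 0.73100

0.731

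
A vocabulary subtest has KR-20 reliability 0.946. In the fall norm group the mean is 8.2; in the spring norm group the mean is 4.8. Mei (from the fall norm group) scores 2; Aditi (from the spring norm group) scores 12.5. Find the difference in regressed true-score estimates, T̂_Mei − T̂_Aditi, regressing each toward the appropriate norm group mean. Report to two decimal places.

T̂_Mei = 0.946(2) + 0.054(8.2) = 2.3348
T̂_Aditi = 0.946(12.5) + 0.054(4.8) = 12.0842
Difference = 2.3348 − 12.0842 = -9.7494

-9.75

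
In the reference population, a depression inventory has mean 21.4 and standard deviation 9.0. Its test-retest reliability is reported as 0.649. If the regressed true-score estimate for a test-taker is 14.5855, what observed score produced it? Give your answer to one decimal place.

10.9

T̂ = ρX + (1 − ρ)μ  ⇒  X = (T̂ − (1 − ρ)μ) / ρ
X = (14.5855 − 0.351 × 21.4) / 0.649 = (14.5855 − 7.5114) / 0.649 = 7.0741 / 0.649 = 10.900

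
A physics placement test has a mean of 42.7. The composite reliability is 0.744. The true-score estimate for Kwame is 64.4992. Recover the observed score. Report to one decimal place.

T̂ = ρX + (1 − ρ)μ  ⇒  X = (T̂ − (1 − ρ)μ) / ρ
X = (64.4992 − 0.256 × 42.7) / 0.744 = (64.4992 − 10.9312) / 0.744 = 53.5680 / 0.744 = 72.000

72.0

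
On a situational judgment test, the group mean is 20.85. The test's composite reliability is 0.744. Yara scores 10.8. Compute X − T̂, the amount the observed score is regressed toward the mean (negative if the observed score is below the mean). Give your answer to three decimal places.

-2.573

T̂ = ρX + (1 − ρ)μ
  = 0.744 × 10.8 + 0.256 × 20.85
  = 8.0352 + 5.33760
  = 13.37280
  ≈ 13.3728
X − T̂ = 10.8 − 13.3728 = -2.5728 → -2.573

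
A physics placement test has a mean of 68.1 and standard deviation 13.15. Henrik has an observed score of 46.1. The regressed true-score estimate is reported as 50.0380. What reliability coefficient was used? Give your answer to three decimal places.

0.821

T̂ = ρX + (1 − ρ)μ  ⇒  T̂ − μ = ρ(X − μ)
ρ = (T̂ − μ)/(X − μ) = (50.0380 − 68.1) / (46.1 − 68.1) = -18.0620 / -22.0 = 0.82100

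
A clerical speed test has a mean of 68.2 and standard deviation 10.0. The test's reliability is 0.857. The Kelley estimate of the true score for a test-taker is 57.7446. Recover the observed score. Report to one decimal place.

56.0

T̂ = ρX + (1 − ρ)μ  ⇒  X = (T̂ − (1 − ρ)μ) / ρ
X = (57.7446 − 0.143 × 68.2) / 0.857 = (57.7446 − 9.7526) / 0.857 = 47.9920 / 0.857 = 56.000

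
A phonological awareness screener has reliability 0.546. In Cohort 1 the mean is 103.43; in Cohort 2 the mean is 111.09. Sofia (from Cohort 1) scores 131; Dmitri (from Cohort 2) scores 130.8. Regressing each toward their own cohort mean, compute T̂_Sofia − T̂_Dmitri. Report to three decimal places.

T̂_Sofia = 0.546(131) + 0.454(103.43) = 118.48322
T̂_Dmitri = 0.546(130.8) + 0.454(111.09) = 121.85166
Difference = 118.48322 − 121.85166 = -3.36844

-3.368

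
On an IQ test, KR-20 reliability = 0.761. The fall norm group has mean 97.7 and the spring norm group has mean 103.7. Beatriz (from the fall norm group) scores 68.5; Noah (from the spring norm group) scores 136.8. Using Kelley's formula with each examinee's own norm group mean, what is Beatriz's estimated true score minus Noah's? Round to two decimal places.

T̂_Beatriz = 0.761(68.5) + 0.239(97.7) = 75.4788
T̂_Noah = 0.761(136.8) + 0.239(103.7) = 128.8891
Difference = 75.4788 − 128.8891 = -53.4103

-53.41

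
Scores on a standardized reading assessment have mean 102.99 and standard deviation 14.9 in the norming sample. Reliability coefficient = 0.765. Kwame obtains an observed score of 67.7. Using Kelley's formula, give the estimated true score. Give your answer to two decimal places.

T̂ = 0.765(67.7) + 0.235(102.99) = 51.7905 + 24.20265 = 75.993 → 75.99

75.99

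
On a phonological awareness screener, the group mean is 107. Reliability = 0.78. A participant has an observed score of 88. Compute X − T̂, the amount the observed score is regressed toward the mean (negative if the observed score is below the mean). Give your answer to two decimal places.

T̂ = 0.78(88) + 0.22(107) = 68.64 + 23.54 = 92.1800 → 92.180
X − T̂ = 88 − 92.180 = -4.180 → -4.18

-4.18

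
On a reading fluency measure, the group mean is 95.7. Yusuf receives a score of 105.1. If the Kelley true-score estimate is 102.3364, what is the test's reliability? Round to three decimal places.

T̂ = ρX + (1 − ρ)μ  ⇒  T̂ − μ = ρ(X − μ)
ρ = (T̂ − μ)/(X − μ) = (102.3364 − 95.7) / (105.1 − 95.7) = 6.6364 / 9.4 = 0.70600

0.706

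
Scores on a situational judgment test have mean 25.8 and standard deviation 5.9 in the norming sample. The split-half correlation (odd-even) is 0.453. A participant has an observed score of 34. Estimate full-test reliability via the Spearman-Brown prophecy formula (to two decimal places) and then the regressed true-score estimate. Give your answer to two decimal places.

30.88

Spearman-Brown: ρ = 2r/(1 + r) = 2(0.453)/(1 + 0.453) = 0.9060/1.453 = 0.6235 → 0.62
Regress the observed score toward the mean by the unreliability: T̂ = 0.62·34 + 0.38·25.8 = 21.08 + 9.804 = 30.884.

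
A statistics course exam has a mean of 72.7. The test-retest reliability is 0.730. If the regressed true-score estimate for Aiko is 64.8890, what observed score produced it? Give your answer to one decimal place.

T̂ = ρX + (1 − ρ)μ  ⇒  X = (T̂ − (1 − ρ)μ) / ρ
X = (64.8890 − 0.270 × 72.7) / 0.730 = (64.8890 − 19.6290) / 0.730 = 45.2600 / 0.730 = 62.000

62.0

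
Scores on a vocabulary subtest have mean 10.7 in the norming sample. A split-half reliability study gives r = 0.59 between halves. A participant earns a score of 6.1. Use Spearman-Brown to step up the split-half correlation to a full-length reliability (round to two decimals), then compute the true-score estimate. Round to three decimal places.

Spearman-Brown: ρ = 2r/(1 + r) = 2(0.59)/(1 + 0.59) = 1.180/1.59 = 0.7421 → 0.74
T̂ = ρX + (1 − ρ)μ
  = 0.74 × 6.1 + 0.26 × 10.7
  = 4.514 + 2.782
  = 7.2960
  ≈ 7.296

7.296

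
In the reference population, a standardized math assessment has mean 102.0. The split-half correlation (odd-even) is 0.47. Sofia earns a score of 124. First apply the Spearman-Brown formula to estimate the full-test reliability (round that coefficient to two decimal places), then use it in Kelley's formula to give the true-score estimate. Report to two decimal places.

Spearman-Brown: ρ = 2r/(1 + r) = 2(0.47)/(1 + 0.47) = 0.940/1.47 = 0.6395 → 0.64
Weight the observed score by reliability and the mean by (1 − reliability): T̂ = 0.64·124 + 0.36·102.0 = 79.36 + 36.720 = 116.080.

116.08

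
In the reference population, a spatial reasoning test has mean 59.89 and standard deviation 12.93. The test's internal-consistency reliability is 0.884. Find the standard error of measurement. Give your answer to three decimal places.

4.404

SEM = SD · √(1 − ρ) = 12.93 × √0.116 = 12.93 × 0.3406 = 4.4038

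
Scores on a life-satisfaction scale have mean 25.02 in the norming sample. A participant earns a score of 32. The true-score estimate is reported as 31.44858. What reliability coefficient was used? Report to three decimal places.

0.921

T̂ = ρX + (1 − ρ)μ  ⇒  T̂ − μ = ρ(X − μ)
ρ = (T̂ − μ)/(X − μ) = (31.44858 − 25.02) / (32 − 25.02) = 6.42858 / 6.98 = 0.92100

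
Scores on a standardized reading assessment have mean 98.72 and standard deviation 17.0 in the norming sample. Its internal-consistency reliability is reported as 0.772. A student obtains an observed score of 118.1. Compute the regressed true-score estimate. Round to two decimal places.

Weight the observed score by reliability and the mean by (1 − reliability): T̂ = 0.772·118.1 + 0.228·98.72 = 91.1732 + 22.50816 = 113.681.

113.68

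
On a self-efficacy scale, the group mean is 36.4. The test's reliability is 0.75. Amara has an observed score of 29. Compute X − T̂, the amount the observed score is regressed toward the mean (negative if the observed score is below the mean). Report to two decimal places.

-1.85

T̂ = 0.75(29) + 0.25(36.4) = 21.75 + 9.100 = 30.8500 → 30.850
X − T̂ = 29 − 30.850 = -1.850 → -1.85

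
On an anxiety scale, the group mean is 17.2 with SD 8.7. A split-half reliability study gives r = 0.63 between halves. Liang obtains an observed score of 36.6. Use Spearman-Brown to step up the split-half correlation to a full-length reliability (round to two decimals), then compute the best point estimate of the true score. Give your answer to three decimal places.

32.138

Spearman-Brown: ρ = 2r/(1 + r) = 2(0.63)/(1 + 0.63) = 1.260/1.63 = 0.7730 → 0.77
Weight the observed score by reliability and the mean by (1 − reliability): T̂ = 0.77·36.6 + 0.23·17.2 = 28.182 + 3.956 = 32.1380.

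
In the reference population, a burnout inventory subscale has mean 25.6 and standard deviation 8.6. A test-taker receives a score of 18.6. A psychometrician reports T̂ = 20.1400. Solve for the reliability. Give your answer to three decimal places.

0.780

T̂ = ρX + (1 − ρ)μ  ⇒  T̂ − μ = ρ(X − μ)
ρ = (T̂ − μ)/(X − μ) = (20.1400 − 25.6) / (18.6 − 25.6) = -5.4600 / -7.0 = 0.78000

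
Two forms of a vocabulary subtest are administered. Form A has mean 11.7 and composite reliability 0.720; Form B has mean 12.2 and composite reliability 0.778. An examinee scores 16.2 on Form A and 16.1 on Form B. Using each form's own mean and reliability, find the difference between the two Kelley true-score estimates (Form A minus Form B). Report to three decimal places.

T̂_A = 0.720(16.2) + 0.280(11.7) = 14.94000
T̂_B = 0.778(16.1) + 0.222(12.2) = 15.23420
T̂_A − T̂_B = -0.29420

-0.294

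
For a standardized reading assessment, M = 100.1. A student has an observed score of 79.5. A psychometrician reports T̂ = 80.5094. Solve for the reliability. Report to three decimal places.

T̂ = ρX + (1 − ρ)μ  ⇒  T̂ − μ = ρ(X − μ)
ρ = (T̂ − μ)/(X − μ) = (80.5094 − 100.1) / (79.5 − 100.1) = -19.5906 / -20.6 = 0.95100

0.951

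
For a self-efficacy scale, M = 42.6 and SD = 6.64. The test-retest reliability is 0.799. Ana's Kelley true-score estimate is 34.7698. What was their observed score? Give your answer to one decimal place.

T̂ = ρX + (1 − ρ)μ  ⇒  X = (T̂ − (1 − ρ)μ) / ρ
X = (34.7698 − 0.201 × 42.6) / 0.799 = (34.7698 − 8.5626) / 0.799 = 26.2072 / 0.799 = 32.800

32.8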